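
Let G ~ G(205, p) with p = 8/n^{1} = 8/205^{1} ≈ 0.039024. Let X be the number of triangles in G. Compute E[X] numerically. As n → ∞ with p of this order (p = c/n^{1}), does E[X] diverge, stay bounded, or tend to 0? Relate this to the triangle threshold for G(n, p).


Number of potential triangles: C(205, 3) = 1414910.
Each occurs with probability p³ ≈ (0.039024)³ ≈ 5.9430362e-05.
By linearity: E[X] = C(205, 3)·p³ ≈ 1414910 · 5.9430362e-05 ≈ 84.08861.
Here α = 1, so p = 8/n is exactly at the triangle threshold p ~ 1/n. Asymptotically E[X] → c³/6 = 8³/6 = 256/3 ≈ 85.33333, a bounded constant. In this regime the triangle count is asymptotically Poisson(c³/6).

E[X] ≈ 84.08861; in regime p = Θ(1/n^{1}) E[X] stays bounded (at the triangle threshold p ~ 1/n).


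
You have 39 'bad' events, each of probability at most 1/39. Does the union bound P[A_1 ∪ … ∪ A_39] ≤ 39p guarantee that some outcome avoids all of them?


Union bound: P[∪_{i=1}^{39} A_i] ≤ Σ_i P[A_i] ≤ 39·p = 39·(1/39) = 1.
Numerically: 1 ≈ 1.00000.
Is 1 < 1? NO.
Since the bound 1 is ≥ 1, the union bound is uninformative here; it does NOT by itself certify existence.

39·p = 1 ≈ 1.00000; existence NOT certified by the union bound.


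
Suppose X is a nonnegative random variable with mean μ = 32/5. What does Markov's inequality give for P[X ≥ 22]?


μ = E[X] = 32/5, a = 22.
Markov: P[X ≥ 22] ≤ μ/a = (32/5)/22 = 16/55.
Numerically: ≈ 0.2909.
(Since a = 22 > μ = 6.4000, the bound 16/55 is < 1 and informative.)

P[X ≥ 22] ≤ 16/55 ≈ 0.2909.


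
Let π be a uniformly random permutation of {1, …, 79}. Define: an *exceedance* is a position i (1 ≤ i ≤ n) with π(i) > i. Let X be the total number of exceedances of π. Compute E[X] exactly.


Write X = Σ_{i=1}^{79} X_i, where X_i = 1_{π(i) > i}.
For each fixed i, π(i) is uniform over {1, …, 79} (marginal of a uniform permutation), so P[π(i) > i] = (n − i)/n. Summing: Σ_{i=1}^{79} (n − i)/n = (0 + 1 + … + 78)/79 = 79(79 − 1)/(2·79) = (79 − 1)/2.
Hence E[X] = Σ_{i=1}^{79} (79 − i)/79 = 39 ≈ 39.000.

E[X] = 39 = 39.000.


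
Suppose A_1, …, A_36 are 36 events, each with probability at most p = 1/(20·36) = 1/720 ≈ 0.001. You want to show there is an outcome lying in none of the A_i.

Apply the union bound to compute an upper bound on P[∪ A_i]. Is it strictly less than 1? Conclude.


Union bound: P[∪_{i=1}^{36} A_i] ≤ Σ_i P[A_i] ≤ 36·p = 36·(1/720) = 1/20.
Numerically: 1/20 ≈ 0.050.
Is 1/20 < 1? YES.
Since P[∪ A_i] ≤ 1/20 < 1, the complement has P[∩ A_i^c] ≥ 1 − 1/20 = 19/20 > 0, so some outcome avoids every A_i.

36·p = 1/20 ≈ 0.050; existence CERTIFIED by the union bound.


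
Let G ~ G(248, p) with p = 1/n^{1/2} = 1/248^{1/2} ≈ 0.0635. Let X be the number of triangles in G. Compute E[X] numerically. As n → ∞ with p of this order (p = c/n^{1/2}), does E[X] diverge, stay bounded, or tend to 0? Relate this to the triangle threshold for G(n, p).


Number of potential triangles: C(248, 3) = 2511496.
Each occurs with probability p³ ≈ (0.0635)³ ≈ 2.56049e-04.
By linearity: E[X] = C(248, 3)·p³ ≈ 2511496 · 2.56049e-04 ≈ 643.065.
Since α = 1/2 < 1, p = c/n^{1/2} ≫ 1/n is above the triangle threshold p ~ 1/n. Asymptotically E[X] ~ (c³/6)·n^{3(1−α)} = (1³/6)·n^{1.5} → ∞; triangles are abundant w.h.p.

E[X] ≈ 643.065; in regime p = Θ(1/n^{1/2}) E[X] diverges (above the triangle threshold p ~ 1/n).


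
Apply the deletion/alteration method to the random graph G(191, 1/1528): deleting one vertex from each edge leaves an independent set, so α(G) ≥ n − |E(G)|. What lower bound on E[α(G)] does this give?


E[|E(G)|] = C(191, 2)·p = 18145 · (1/1528) = 95/8.
E[α(G)] ≥ n − E[|E(G)|] = 191 − 95/8 = 1433/8.
Numerically: ≈ 179.125000.
(This is only a lower bound; the true E[α(G)] may be larger.)

E[α(G)] ≥ 1433/8 ≈ 179.125000.


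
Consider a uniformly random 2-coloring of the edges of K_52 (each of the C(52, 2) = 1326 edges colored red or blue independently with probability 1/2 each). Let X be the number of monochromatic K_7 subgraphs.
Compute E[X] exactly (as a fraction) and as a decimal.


Let X = Σ_S X_S over the C(52, 7) = 133784560 subsets S of size 7, where X_S = 1 if the K_7 on S is monochromatic.
For a fixed S, the K_7 on S has C(7, 2) = 21 edges. P[all 21 edges red] = (1/2)^21, and likewise for blue, so P[monochromatic] = 2·(1/2)^21 = 2^{1 − 21} = 1/1048576.
Summing: E[X] = C(52, 7) · 2^{1 − 21} = 133784560 · 1/1048576 = 8361535/65536.
Numerically: E[X] ≈ 127.5869.

E[X] = C(52,7)·2^(1−C(7,2)) = 8361535/65536 ≈ 127.5869.


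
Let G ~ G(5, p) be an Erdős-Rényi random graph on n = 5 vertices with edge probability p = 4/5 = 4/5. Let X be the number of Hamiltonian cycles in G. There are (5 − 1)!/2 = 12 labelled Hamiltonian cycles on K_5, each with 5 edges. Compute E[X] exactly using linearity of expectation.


K_5 has (5 − 1)!/2 = 12 labelled Hamiltonian cycles.
For each such Hamiltonian cycle H, let X_H = 1 if all 5 edges of H are present in G. Then P[X_H = 1] = p^{5} = (4/5)^{5} = 1024/3125.
By linearity of expectation: E[X] = Σ_H E[X_H] = 12 · p^{5} = 12 · 1024/3125 = 12288/3125.
Numerically: E[X] ≈ 3.932.

E[X] = 12 · (4/5)^{5} = 12288/3125 ≈ 3.932.


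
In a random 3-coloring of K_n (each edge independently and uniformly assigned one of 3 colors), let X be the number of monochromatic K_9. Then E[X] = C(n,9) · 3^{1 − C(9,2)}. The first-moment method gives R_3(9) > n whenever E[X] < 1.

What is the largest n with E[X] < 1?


We need C(n, 9) · 3^{1 − 36} < 1, i.e. C(n, 9) < 3^{36 − 1} = 50031545098999707.
Check values of n near the boundary:
  n = 297: C(297, 9) = 43842345008337645; 43842345008337645 < 50031545098999707? YES
  n = 298: C(298, 9) = 45207677551849890; 45207677551849890 < 50031545098999707? YES
  n = 299: C(299, 9) = 46610674441390059; 46610674441390059 < 50031545098999707? YES
  n = 300: C(300, 9) = 48052241692154700; 48052241692154700 < 50031545098999707? YES
  n = 301: C(301, 9) = 49533303936090975; 49533303936090975 < 50031545098999707? YES
  n = 302: C(302, 9) = 51054804739588650; 51054804739588650 < 50031545098999707? NO
  n = 303: C(303, 9) = 52617706925494425; 52617706925494425 < 50031545098999707? NO
  n = 304: C(304, 9) = 54222992899492560; 54222992899492560 < 50031545098999707? NO
The largest n with C(n, 9) < 50031545098999707 is n = 301 (where E[X] = 16511101312030325/16677181699666569 ≈ 0.9900). Hence R_3(9) > 301, i.e. R_3(9) ≥ 302.

Largest n = 301; hence R_3(9) > 301.


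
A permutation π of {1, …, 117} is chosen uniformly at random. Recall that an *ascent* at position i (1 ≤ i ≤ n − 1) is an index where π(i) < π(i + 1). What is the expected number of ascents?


Write X = Σ X_I over i = 1, …, 116, with X_I the indicator of one ascent.
There are 116 indicators.
For each fixed i, the pair (π(i), π(i+1)) is a uniformly random ordered pair of distinct values from {1, …, 117}; by symmetry P[π(i) < π(i+1)] = 1/2.
By linearity: E[X] = 116 · (1/2) = (117 − 1) · (1/2) = 58 ≈ 58.0000.

E[X] = 58 = 58.0000.


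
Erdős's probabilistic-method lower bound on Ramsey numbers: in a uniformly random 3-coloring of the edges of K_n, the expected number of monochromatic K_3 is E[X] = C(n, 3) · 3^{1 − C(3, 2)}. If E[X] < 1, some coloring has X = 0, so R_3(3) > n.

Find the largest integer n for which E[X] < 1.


We need C(n, 3) · 3^{1 − 3} < 1, i.e. C(n, 3) < 3^{3 − 1} = 9.
Check values of n near the boundary:
  n = 3: C(3, 3) = 1; 1 < 9? YES
  n = 4: C(4, 3) = 4; 4 < 9? YES
  n = 5: C(5, 3) = 10; 10 < 9? NO
  n = 6: C(6, 3) = 20; 20 < 9? NO
The largest n with C(n, 3) < 9 is n = 4 (where E[X] = 4/9 ≈ 0.4444). Hence R_3(3) > 4, i.e. R_3(3) ≥ 5.

Largest n = 4; hence R_3(3) > 4.


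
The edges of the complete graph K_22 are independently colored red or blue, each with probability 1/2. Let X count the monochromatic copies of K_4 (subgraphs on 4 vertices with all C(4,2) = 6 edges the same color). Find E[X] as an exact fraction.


Let X = Σ_S X_S over the C(22, 4) = 7315 subsets S of size 4, where X_S = 1 if the K_4 on S is monochromatic.
For a fixed S, the K_4 on S has C(4, 2) = 6 edges. P[all 6 edges red] = (1/2)^6, and likewise for blue, so P[monochromatic] = 2·(1/2)^6 = 2^{1 − 6} = 1/32.
By linearity: E[X] = C(22, 4) · 2^{1 − 6} = 7315 · 1/32 = 7315/32.
Numerically: E[X] ≈ 228.594.

E[X] = C(22,4)·2^(1−C(4,2)) = 7315/32 ≈ 228.594.


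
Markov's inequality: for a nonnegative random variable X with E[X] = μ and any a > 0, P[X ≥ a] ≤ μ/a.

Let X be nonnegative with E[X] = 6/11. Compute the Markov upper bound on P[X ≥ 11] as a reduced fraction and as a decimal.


μ = E[X] = 6/11, a = 11.
Markov: P[X ≥ 11] ≤ μ/a = (6/11)/11 = 6/121.
Numerically: ≈ 0.049587.
(Since a = 11 > μ = 0.545455, the bound 6/121 is < 1 and informative.)

P[X ≥ 11] ≤ 6/121 ≈ 0.049587.


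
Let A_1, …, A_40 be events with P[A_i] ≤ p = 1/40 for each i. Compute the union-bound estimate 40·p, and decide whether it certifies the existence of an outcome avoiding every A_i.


Union bound: P[∪_{i=1}^{40} A_i] ≤ Σ_i P[A_i] ≤ 40·p = 40·(1/40) = 1.
Numerically: 1 ≈ 1.00000.
Is 1 < 1? NO.
Since the bound 1 is ≥ 1, the union bound is uninformative here; it does NOT by itself certify existence.

40·p = 1 ≈ 1.00000; existence NOT certified by the union bound.


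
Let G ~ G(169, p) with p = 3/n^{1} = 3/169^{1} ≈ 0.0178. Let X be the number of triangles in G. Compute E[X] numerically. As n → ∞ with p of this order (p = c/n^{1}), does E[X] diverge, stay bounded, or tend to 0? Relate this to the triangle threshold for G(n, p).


Number of potential triangles: C(169, 3) = 790244.
Each occurs with probability p³ ≈ (0.0178)³ ≈ 5.59376e-06.
By linearity: E[X] = C(169, 3)·p³ ≈ 790244 · 5.59376e-06 ≈ 4.420.
Here α = 1, so p = 3/n is exactly at the triangle threshold p ~ 1/n. Asymptotically E[X] → c³/6 = 3³/6 = 9/2 ≈ 4.500, a bounded constant. In this regime the triangle count is asymptotically Poisson(c³/6).

E[X] ≈ 4.420; in regime p = Θ(1/n^{1}) E[X] stays bounded (at the triangle threshold p ~ 1/n).


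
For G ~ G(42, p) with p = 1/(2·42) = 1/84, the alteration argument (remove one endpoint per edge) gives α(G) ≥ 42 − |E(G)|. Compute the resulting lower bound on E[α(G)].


E[|E(G)|] = C(42, 2)·p = 861 · (1/84) = 41/4.
E[α(G)] ≥ n − E[|E(G)|] = 42 − 41/4 = 127/4.
Numerically: ≈ 31.7500.
(This is only a lower bound; the true E[α(G)] may be larger.)

E[α(G)] ≥ 127/4 ≈ 31.7500.


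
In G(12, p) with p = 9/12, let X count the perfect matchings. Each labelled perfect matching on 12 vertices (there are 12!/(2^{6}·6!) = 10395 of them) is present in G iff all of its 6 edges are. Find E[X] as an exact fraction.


K_12 has 12!/(2^{6}·6!) = 10395 labelled perfect matchings.
For each such perfect matching H, let X_H = 1 if all 6 edges of H are present in G. Then P[X_H = 1] = p^{6} = (3/4)^{6} = 729/4096.
By linearity: E[X] = Σ_H E[X_H] = 10395 · p^{6} = 10395 · 729/4096 = 7577955/4096.
Numerically: E[X] ≈ 1850.1.

E[X] = 10395 · (3/4)^{6} = 7577955/4096 ≈ 1850.1.


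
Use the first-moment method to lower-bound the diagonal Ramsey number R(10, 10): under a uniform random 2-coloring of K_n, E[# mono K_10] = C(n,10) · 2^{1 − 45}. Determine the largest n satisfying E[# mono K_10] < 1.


We need C(n, 10) · 2^{1 − 45} < 1, i.e. C(n, 10) < 2^{45 − 1} = 17592186044416.
Check values of n near the boundary:
  n = 99: C(99, 10) = 15579278510796; 15579278510796 < 17592186044416? YES
  n = 100: C(100, 10) = 17310309456440; 17310309456440 < 17592186044416? YES
  n = 101: C(101, 10) = 19212541264840; 19212541264840 < 17592186044416? NO
  n = 102: C(102, 10) = 21300860967540; 21300860967540 < 17592186044416? NO
The largest n with C(n, 10) < 17592186044416 is n = 100 (where E[X] = 2163788682055/2199023255552 ≈ 0.984). Hence R(10, 10) > 100, i.e. R(10, 10) ≥ 101.

Largest n = 100; hence R(10, 10) > 100.


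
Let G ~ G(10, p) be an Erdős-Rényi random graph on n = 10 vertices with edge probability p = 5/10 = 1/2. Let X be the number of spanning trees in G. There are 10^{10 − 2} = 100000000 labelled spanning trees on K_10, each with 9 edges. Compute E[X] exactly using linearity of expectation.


K_10 has 10^{10 − 2} = 100000000 labelled spanning trees.
For each such spanning tree H, let X_H = 1 if all 9 edges of H are present in G. Then P[X_H = 1] = p^{9} = (1/2)^{9} = 1/512.
By linearity of expectation: E[X] = Σ_H E[X_H] = 100000000 · p^{9} = 100000000 · 1/512 = 390625/2.
Numerically: E[X] ≈ 195312.

E[X] = 100000000 · (1/2)^{9} = 390625/2 ≈ 195312.


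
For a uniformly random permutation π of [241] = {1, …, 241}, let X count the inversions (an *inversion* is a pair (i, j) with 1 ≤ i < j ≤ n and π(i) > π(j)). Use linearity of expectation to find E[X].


Write X = Σ X_I over the C(241, 2) = 28920 pairs i < j, with X_I the indicator of one inversion.
There are 28920 indicators.
For each fixed pair i < j, the values π(i) and π(j) are two distinct elements of {1, …, 241} in uniformly random order; by symmetry P[π(i) > π(j)] = 1/2.
By linearity: E[X] = 28920 · (1/2) = C(241, 2) · (1/2) = 28920/2 = 14460 ≈ 14460.000.

E[X] = 14460 = 14460.000.


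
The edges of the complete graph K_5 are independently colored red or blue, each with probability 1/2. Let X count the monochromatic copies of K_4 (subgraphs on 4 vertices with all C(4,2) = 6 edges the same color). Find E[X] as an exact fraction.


Let X = Σ_S X_S over the C(5, 4) = 5 subsets S of size 4, where X_S = 1 if the K_4 on S is monochromatic.
For a fixed S, the K_4 on S has C(4, 2) = 6 edges. P[all 6 edges red] = (1/2)^6, and likewise for blue, so P[monochromatic] = 2·(1/2)^6 = 2^{1 − 6} = 1/32.
Summing: E[X] = C(5, 4) · 2^{1 − 6} = 5 · 1/32 = 5/32.
Numerically: E[X] ≈ 0.156.

E[X] = C(5,4)·2^(1−C(4,2)) = 5/32 ≈ 0.156.


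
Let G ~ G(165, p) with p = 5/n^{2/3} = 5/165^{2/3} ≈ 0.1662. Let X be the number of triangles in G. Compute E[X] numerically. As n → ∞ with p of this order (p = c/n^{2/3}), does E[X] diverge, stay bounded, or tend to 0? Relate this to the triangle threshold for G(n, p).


Number of potential triangles: C(165, 3) = 735130.
Each occurs with probability p³ ≈ (0.1662)³ ≈ 4.591368e-03.
By linearity: E[X] = C(165, 3)·p³ ≈ 735130 · 4.591368e-03 ≈ 3375.2525.
Since α = 2/3 < 1, p = c/n^{2/3} ≫ 1/n is above the triangle threshold p ~ 1/n. Asymptotically E[X] ~ (c³/6)·n^{3(1−α)} = (5³/6)·n^{1} → ∞; triangles are abundant w.h.p.

E[X] ≈ 3375.2525; in regime p = Θ(1/n^{2/3}) E[X] diverges (above the triangle threshold p ~ 1/n).


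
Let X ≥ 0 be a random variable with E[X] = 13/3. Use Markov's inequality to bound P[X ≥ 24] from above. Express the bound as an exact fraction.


μ = E[X] = 13/3, a = 24.
Markov: P[X ≥ 24] ≤ μ/a = (13/3)/24 = 13/72.
Numerically: ≈ 0.18056.
(Since a = 24 > μ = 4.33333, the bound 13/72 is < 1 and informative.)

P[X ≥ 24] ≤ 13/72 ≈ 0.18056.


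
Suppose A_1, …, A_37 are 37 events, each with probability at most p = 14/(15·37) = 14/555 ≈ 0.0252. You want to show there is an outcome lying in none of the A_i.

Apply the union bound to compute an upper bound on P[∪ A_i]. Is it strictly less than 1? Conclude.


Union bound: P[∪_{i=1}^{37} A_i] ≤ Σ_i P[A_i] ≤ 37·p = 37·(14/555) = 14/15.
Numerically: 14/15 ≈ 0.9333.
Is 14/15 < 1? YES.
Since P[∪ A_i] ≤ 14/15 < 1, the complement has P[∩ A_i^c] ≥ 1 − 14/15 = 1/15 > 0, so some outcome avoids every A_i.

37·p = 14/15 ≈ 0.9333; existence CERTIFIED by the union bound.


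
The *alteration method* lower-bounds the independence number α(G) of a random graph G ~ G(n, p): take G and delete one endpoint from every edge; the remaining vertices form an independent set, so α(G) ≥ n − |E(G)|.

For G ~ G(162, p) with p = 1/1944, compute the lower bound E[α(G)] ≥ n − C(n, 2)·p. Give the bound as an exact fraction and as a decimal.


E[|E(G)|] = C(162, 2)·p = 13041 · (1/1944) = 161/24.
E[α(G)] ≥ n − E[|E(G)|] = 162 − 161/24 = 3727/24.
Numerically: ≈ 155.2917.
(This is only a lower bound; the true E[α(G)] may be larger.)

E[α(G)] ≥ 3727/24 ≈ 155.2917.


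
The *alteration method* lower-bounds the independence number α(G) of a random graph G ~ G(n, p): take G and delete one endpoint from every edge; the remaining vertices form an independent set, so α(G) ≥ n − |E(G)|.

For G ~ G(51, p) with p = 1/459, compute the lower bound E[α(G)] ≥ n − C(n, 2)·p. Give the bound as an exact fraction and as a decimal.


E[|E(G)|] = C(51, 2)·p = 1275 · (1/459) = 25/9.
E[α(G)] ≥ n − E[|E(G)|] = 51 − 25/9 = 434/9.
Numerically: ≈ 48.2222.
(This is only a lower bound; the true E[α(G)] may be larger.)

E[α(G)] ≥ 434/9 ≈ 48.2222.


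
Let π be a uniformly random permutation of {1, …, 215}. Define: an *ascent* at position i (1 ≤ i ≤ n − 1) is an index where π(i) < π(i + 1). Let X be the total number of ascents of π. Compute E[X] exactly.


Write X = Σ X_I over i = 1, …, 214, with X_I the indicator of one ascent.
There are 214 indicators.
For each fixed i, the pair (π(i), π(i+1)) is a uniformly random ordered pair of distinct values from {1, …, 215}; by symmetry P[π(i) < π(i+1)] = 1/2.
By linearity: E[X] = 214 · (1/2) = (215 − 1) · (1/2) = 107 ≈ 107.000000.

E[X] = 107 = 107.000000.


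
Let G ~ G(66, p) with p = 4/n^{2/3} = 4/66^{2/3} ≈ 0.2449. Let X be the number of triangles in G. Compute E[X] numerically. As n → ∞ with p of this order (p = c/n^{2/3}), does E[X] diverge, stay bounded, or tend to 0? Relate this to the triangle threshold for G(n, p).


Number of potential triangles: C(66, 3) = 45760.
Each occurs with probability p³ ≈ (0.2449)³ ≈ 1.469238e-02.
By linearity: E[X] = C(66, 3)·p³ ≈ 45760 · 1.469238e-02 ≈ 672.3232.
Since α = 2/3 < 1, p = c/n^{2/3} ≫ 1/n is above the triangle threshold p ~ 1/n. Asymptotically E[X] ~ (c³/6)·n^{3(1−α)} = (4³/6)·n^{1} → ∞; triangles are abundant w.h.p.

E[X] ≈ 672.3232; in regime p = Θ(1/n^{2/3}) E[X] diverges (above the triangle threshold p ~ 1/n).


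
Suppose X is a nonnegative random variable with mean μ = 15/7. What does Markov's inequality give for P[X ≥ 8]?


μ = E[X] = 15/7, a = 8.
Markov: P[X ≥ 8] ≤ μ/a = (15/7)/8 = 15/56.
Numerically: ≈ 0.268.
(Since a = 8 > μ = 2.143, the bound 15/56 is < 1 and informative.)

P[X ≥ 8] ≤ 15/56 ≈ 0.268.


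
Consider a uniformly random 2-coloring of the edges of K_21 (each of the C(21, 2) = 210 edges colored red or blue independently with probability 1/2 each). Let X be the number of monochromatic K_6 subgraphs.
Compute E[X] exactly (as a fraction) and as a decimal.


Let X = Σ_S X_S over the C(21, 6) = 54264 subsets S of size 6, where X_S = 1 if the K_6 on S is monochromatic.
For a fixed S, the K_6 on S has C(6, 2) = 15 edges. P[all 15 edges red] = (1/2)^15, and likewise for blue, so P[monochromatic] = 2·(1/2)^15 = 2^{1 − 15} = 1/16384.
By linearity: E[X] = C(21, 6) · 2^{1 − 15} = 54264 · 1/16384 = 6783/2048.
Numerically: E[X] ≈ 3.31201.

E[X] = C(21,6)·2^(1−C(6,2)) = 6783/2048 ≈ 3.31201.


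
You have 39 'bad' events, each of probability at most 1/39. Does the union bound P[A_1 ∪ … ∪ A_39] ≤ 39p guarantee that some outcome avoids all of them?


Union bound: P[∪_{i=1}^{39} A_i] ≤ Σ_i P[A_i] ≤ 39·p = 39·(1/39) = 1.
Numerically: 1 ≈ 1.000.
Is 1 < 1? NO.
Since the bound 1 is ≥ 1, the union bound is uninformative here; it does NOT by itself certify existence.

39·p = 1 ≈ 1.000; existence NOT certified by the union bound.


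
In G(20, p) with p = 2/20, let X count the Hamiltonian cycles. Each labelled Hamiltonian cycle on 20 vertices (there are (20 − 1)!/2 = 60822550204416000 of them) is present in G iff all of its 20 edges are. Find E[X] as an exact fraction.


K_20 has (20 − 1)!/2 = 60822550204416000 labelled Hamiltonian cycles.
For each such Hamiltonian cycle H, let X_H = 1 if all 20 edges of H are present in G. Then P[X_H = 1] = p^{20} = (1/10)^{20} = 1/100000000000000000000.
Summing the indicators: E[X] = Σ_H E[X_H] = 60822550204416000 · p^{20} = 60822550204416000 · 1/100000000000000000000 = 14849255421/24414062500000.
Numerically: E[X] ≈ 0.000608.

E[X] = 60822550204416000 · (1/10)^{20} = 14849255421/24414062500000 ≈ 0.000608.


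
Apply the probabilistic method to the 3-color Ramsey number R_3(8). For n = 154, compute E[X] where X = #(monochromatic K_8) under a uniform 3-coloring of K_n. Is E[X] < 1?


E[X] = C(154, 8) · 3^{1 − 28} = 6521818990995 · 3^{−27} = 6521818990995/7625597484987.
As a reduced fraction: E[X] = 724646554555/847288609443 ≈ 0.8552535.
Is E[X] < 1? YES.
Since E[X] < 1, there exists a 3-coloring of K_{154} with no monochromatic K_8; hence R_3(8) > 154.

E[X] = 724646554555/847288609443 ≈ 0.8552535; E[X] < 1, so R_3(8) > 154.


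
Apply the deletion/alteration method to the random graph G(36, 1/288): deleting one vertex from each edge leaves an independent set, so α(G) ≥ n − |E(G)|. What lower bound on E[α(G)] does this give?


E[|E(G)|] = C(36, 2)·p = 630 · (1/288) = 35/16.
E[α(G)] ≥ n − E[|E(G)|] = 36 − 35/16 = 541/16.
Numerically: ≈ 33.81250.
(This is only a lower bound; the true E[α(G)] may be larger.)

E[α(G)] ≥ 541/16 ≈ 33.81250.


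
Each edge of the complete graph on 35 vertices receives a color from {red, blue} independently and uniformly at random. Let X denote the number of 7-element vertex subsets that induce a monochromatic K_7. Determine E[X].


Let X = Σ_S X_S over the C(35, 7) = 6724520 subsets S of size 7, where X_S = 1 if the K_7 on S is monochromatic.
For a fixed S, the K_7 on S has C(7, 2) = 21 edges. P[all 21 edges red] = (1/2)^21, and likewise for blue, so P[monochromatic] = 2·(1/2)^21 = 2^{1 − 21} = 1/1048576.
By linearity: E[X] = C(35, 7) · 2^{1 − 21} = 6724520 · 1/1048576 = 840565/131072.
Numerically: E[X] ≈ 6.413.

E[X] = C(35,7)·2^(1−C(7,2)) = 840565/131072 ≈ 6.413.


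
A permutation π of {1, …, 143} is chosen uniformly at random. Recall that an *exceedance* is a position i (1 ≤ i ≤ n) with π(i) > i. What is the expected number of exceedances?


Write X = Σ_{i=1}^{143} X_i, where X_i = 1_{π(i) > i}.
For each fixed i, π(i) is uniform over {1, …, 143} (marginal of a uniform permutation), so P[π(i) > i] = (n − i)/n. Summing: Σ_{i=1}^{143} (n − i)/n = (0 + 1 + … + 142)/143 = 143(143 − 1)/(2·143) = (143 − 1)/2.
Hence E[X] = Σ_{i=1}^{143} (143 − i)/143 = 71 ≈ 71.000000.

E[X] = 71 = 71.000000.


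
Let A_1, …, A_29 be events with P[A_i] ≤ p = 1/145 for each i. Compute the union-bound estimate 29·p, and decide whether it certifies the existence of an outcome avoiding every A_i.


Union bound: P[∪_{i=1}^{29} A_i] ≤ Σ_i P[A_i] ≤ 29·p = 29·(1/145) = 1/5.
Numerically: 1/5 ≈ 0.200.
Is 1/5 < 1? YES.
Since P[∪ A_i] ≤ 1/5 < 1, the complement has P[∩ A_i^c] ≥ 1 − 1/5 = 4/5 > 0, so some outcome avoids every A_i.

29·p = 1/5 ≈ 0.200; existence CERTIFIED by the union bound.


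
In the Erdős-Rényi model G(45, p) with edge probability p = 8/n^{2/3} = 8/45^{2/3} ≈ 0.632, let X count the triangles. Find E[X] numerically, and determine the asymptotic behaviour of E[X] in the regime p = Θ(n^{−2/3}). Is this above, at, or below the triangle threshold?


Number of potential triangles: C(45, 3) = 14190.
Each occurs with probability p³ ≈ (0.632)³ ≈ 2.52840e-01.
By linearity: E[X] = C(45, 3)·p³ ≈ 14190 · 2.52840e-01 ≈ 3587.793.
Since α = 2/3 < 1, p = c/n^{2/3} ≫ 1/n is above the triangle threshold p ~ 1/n. Asymptotically E[X] ~ (c³/6)·n^{3(1−α)} = (8³/6)·n^{1} → ∞; triangles are abundant w.h.p.

E[X] ≈ 3587.793; in regime p = Θ(1/n^{2/3}) E[X] diverges (above the triangle threshold p ~ 1/n).


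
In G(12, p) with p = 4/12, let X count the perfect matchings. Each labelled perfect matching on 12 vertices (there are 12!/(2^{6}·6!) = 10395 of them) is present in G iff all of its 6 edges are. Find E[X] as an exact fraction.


K_12 has 12!/(2^{6}·6!) = 10395 labelled perfect matchings.
For each such perfect matching H, let X_H = 1 if all 6 edges of H are present in G. Then P[X_H = 1] = p^{6} = (1/3)^{6} = 1/729.
By linearity: E[X] = Σ_H E[X_H] = 10395 · p^{6} = 10395 · 1/729 = 385/27.
Numerically: E[X] ≈ 14.3.

E[X] = 10395 · (1/3)^{6} = 385/27 ≈ 14.3.


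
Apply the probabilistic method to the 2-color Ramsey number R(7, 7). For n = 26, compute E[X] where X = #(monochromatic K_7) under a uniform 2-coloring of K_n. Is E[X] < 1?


E[X] = C(26, 7) · 2^{1 − 21} = 657800 · 2^{−20} = 657800/1048576.
As a reduced fraction: E[X] = 82225/131072 ≈ 0.62733.
Is E[X] < 1? YES.
Since E[X] < 1, there exists a 2-coloring of K_{26} with no monochromatic K_7; hence R(7, 7) > 26.

E[X] = 82225/131072 ≈ 0.62733; E[X] < 1, so R(7, 7) > 26.


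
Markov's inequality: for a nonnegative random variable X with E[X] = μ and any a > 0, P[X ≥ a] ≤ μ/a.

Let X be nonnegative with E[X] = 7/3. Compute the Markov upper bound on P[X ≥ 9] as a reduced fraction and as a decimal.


μ = E[X] = 7/3, a = 9.
Markov: P[X ≥ 9] ≤ μ/a = (7/3)/9 = 7/27.
Numerically: ≈ 0.25926.
(Since a = 9 > μ = 2.33333, the bound 7/27 is < 1 and informative.)

P[X ≥ 9] ≤ 7/27 ≈ 0.25926.


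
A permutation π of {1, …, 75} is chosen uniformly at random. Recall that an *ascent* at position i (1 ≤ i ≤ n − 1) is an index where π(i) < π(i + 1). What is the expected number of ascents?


Write X = Σ X_I over i = 1, …, 74, with X_I the indicator of one ascent.
There are 74 indicators.
For each fixed i, the pair (π(i), π(i+1)) is a uniformly random ordered pair of distinct values from {1, …, 75}; by symmetry P[π(i) < π(i+1)] = 1/2.
By linearity: E[X] = 74 · (1/2) = (75 − 1) · (1/2) = 37 ≈ 37.000.

E[X] = 37 = 37.000.


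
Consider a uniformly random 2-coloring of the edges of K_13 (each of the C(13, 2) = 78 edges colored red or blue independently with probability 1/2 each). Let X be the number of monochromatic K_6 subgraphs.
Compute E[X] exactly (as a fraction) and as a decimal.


Let X = Σ_S X_S over the C(13, 6) = 1716 subsets S of size 6, where X_S = 1 if the K_6 on S is monochromatic.
For a fixed S, the K_6 on S has C(6, 2) = 15 edges. P[all 15 edges red] = (1/2)^15, and likewise for blue, so P[monochromatic] = 2·(1/2)^15 = 2^{1 − 15} = 1/16384.
By linearity: E[X] = C(13, 6) · 2^{1 − 15} = 1716 · 1/16384 = 429/4096.
Numerically: E[X] ≈ 0.104736.

E[X] = C(13,6)·2^(1−C(6,2)) = 429/4096 ≈ 0.104736.


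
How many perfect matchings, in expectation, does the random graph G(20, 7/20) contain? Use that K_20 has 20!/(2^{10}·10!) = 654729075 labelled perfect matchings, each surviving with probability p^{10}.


K_20 has 20!/(2^{10}·10!) = 654729075 labelled perfect matchings.
For each such perfect matching H, let X_H = 1 if all 10 edges of H are present in G. Then P[X_H = 1] = p^{10} = (7/20)^{10} = 282475249/10240000000000.
By linearity: E[X] = Σ_H E[X_H] = 654729075 · p^{10} = 654729075 · 282475249/10240000000000 = 7397790339526587/409600000000.
Numerically: E[X] ≈ 1.81e+04.

E[X] = 654729075 · (7/20)^{10} = 7397790339526587/409600000000 ≈ 1.81e+04.


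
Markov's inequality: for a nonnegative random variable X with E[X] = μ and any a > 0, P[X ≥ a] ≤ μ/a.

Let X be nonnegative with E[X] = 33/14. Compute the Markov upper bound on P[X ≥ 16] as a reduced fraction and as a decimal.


μ = E[X] = 33/14, a = 16.
Markov: P[X ≥ 16] ≤ μ/a = (33/14)/16 = 33/224.
Numerically: ≈ 0.14732.
(Since a = 16 > μ = 2.35714, the bound 33/224 is < 1 and informative.)

P[X ≥ 16] ≤ 33/224 ≈ 0.14732.


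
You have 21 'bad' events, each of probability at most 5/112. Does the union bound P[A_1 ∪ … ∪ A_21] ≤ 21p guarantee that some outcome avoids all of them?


Union bound: P[∪_{i=1}^{21} A_i] ≤ Σ_i P[A_i] ≤ 21·p = 21·(5/112) = 15/16.
Numerically: 15/16 ≈ 0.937500.
Is 15/16 < 1? YES.
Since P[∪ A_i] ≤ 15/16 < 1, the complement has P[∩ A_i^c] ≥ 1 − 15/16 = 1/16 > 0, so some outcome avoids every A_i.

21·p = 15/16 ≈ 0.937500; existence CERTIFIED by the union bound.


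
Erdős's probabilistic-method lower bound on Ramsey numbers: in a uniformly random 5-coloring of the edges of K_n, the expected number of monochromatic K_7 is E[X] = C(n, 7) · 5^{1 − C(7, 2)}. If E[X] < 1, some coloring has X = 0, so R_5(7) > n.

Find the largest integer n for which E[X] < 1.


We need C(n, 7) · 5^{1 − 21} < 1, i.e. C(n, 7) < 5^{21 − 1} = 95367431640625.
Check values of n near the boundary:
  n = 333: C(333, 7) = 84549532139028; 84549532139028 < 95367431640625? YES
  n = 334: C(334, 7) = 86359460961576; 86359460961576 < 95367431640625? YES
  n = 335: C(335, 7) = 88202498238195; 88202498238195 < 95367431640625? YES
  n = 336: C(336, 7) = 90079147136880; 90079147136880 < 95367431640625? YES
  n = 337: C(337, 7) = 91989916924632; 91989916924632 < 95367431640625? YES
  n = 338: C(338, 7) = 93935323022736; 93935323022736 < 95367431640625? YES
  n = 339: C(339, 7) = 95915887062372; 95915887062372 < 95367431640625? NO
  n = 340: C(340, 7) = 97932136940560; 97932136940560 < 95367431640625? NO
The largest n with C(n, 7) < 95367431640625 is n = 338 (where E[X] = 93935323022736/95367431640625 ≈ 0.985). Hence R_5(7) > 338, i.e. R_5(7) ≥ 339.

Largest n = 338; hence R_5(7) > 338.


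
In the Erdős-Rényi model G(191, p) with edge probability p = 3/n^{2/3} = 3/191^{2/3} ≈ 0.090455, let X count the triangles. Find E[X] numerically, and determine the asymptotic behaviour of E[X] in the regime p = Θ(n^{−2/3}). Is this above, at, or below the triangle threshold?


Number of potential triangles: C(191, 3) = 1143135.
Each occurs with probability p³ ≈ (0.090455)³ ≈ 7.4011129e-04.
By linearity: E[X] = C(191, 3)·p³ ≈ 1143135 · 7.4011129e-04 ≈ 846.04712.
Since α = 2/3 < 1, p = c/n^{2/3} ≫ 1/n is above the triangle threshold p ~ 1/n. Asymptotically E[X] ~ (c³/6)·n^{3(1−α)} = (3³/6)·n^{1} → ∞; triangles are abundant w.h.p.

E[X] ≈ 846.04712; in regime p = Θ(1/n^{2/3}) E[X] diverges (above the triangle threshold p ~ 1/n).


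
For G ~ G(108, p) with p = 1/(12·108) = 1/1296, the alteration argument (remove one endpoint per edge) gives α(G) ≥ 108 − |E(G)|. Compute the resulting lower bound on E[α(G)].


E[|E(G)|] = C(108, 2)·p = 5778 · (1/1296) = 107/24.
E[α(G)] ≥ n − E[|E(G)|] = 108 − 107/24 = 2485/24.
Numerically: ≈ 103.54167.
(This is only a lower bound; the true E[α(G)] may be larger.)

E[α(G)] ≥ 2485/24 ≈ 103.54167.


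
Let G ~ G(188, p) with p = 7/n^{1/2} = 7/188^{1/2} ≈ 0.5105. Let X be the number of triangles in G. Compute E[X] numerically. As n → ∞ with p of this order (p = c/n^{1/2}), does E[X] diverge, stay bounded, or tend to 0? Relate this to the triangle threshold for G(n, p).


Number of potential triangles: C(188, 3) = 1089836.
Each occurs with probability p³ ≈ (0.5105)³ ≈ 1.330630e-01.
By linearity: E[X] = C(188, 3)·p³ ≈ 1089836 · 1.330630e-01 ≈ 145016.8595.
Since α = 1/2 < 1, p = c/n^{1/2} ≫ 1/n is above the triangle threshold p ~ 1/n. Asymptotically E[X] ~ (c³/6)·n^{3(1−α)} = (7³/6)·n^{1.5} → ∞; triangles are abundant w.h.p.

E[X] ≈ 145016.8595; in regime p = Θ(1/n^{1/2}) E[X] diverges (above the triangle threshold p ~ 1/n).


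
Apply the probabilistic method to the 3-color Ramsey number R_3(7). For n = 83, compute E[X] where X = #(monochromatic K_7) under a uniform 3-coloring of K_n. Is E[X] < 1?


E[X] = C(83, 7) · 3^{1 − 21} = 4151918628 · 3^{−20} = 4151918628/3486784401.
As a reduced fraction: E[X] = 153774764/129140163 ≈ 1.1908.
Is E[X] < 1? NO.
Since E[X] ≥ 1, the first-moment bound is inconclusive at n = 83; it does NOT by itself certify R_3(7) > 83.

E[X] = 153774764/129140163 ≈ 1.1908; E[X] ≥ 1; first-moment method inconclusive here.


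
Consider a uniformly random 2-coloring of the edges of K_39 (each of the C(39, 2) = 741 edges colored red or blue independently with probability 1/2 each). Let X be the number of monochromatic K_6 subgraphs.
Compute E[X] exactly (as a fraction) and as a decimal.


Let X = Σ_S X_S over the C(39, 6) = 3262623 subsets S of size 6, where X_S = 1 if the K_6 on S is monochromatic.
For a fixed S, the K_6 on S has C(6, 2) = 15 edges. P[all 15 edges red] = (1/2)^15, and likewise for blue, so P[monochromatic] = 2·(1/2)^15 = 2^{1 − 15} = 1/16384.
Summing: E[X] = C(39, 6) · 2^{1 − 15} = 3262623 · 1/16384 = 3262623/16384.
Numerically: E[X] ≈ 199.13470.

E[X] = C(39,6)·2^(1−C(6,2)) = 3262623/16384 ≈ 199.13470.


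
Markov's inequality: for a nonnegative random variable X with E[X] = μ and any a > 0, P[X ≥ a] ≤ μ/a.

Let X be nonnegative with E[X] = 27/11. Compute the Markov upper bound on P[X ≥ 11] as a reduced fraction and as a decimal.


μ = E[X] = 27/11, a = 11.
Markov: P[X ≥ 11] ≤ μ/a = (27/11)/11 = 27/121.
Numerically: ≈ 0.223140.
(Since a = 11 > μ = 2.454545, the bound 27/121 is < 1 and informative.)

P[X ≥ 11] ≤ 27/121 ≈ 0.223140.


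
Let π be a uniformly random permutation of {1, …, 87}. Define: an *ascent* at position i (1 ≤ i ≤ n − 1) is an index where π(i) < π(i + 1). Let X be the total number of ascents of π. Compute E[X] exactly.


Write X = Σ X_I over i = 1, …, 86, with X_I the indicator of one ascent.
There are 86 indicators.
For each fixed i, the pair (π(i), π(i+1)) is a uniformly random ordered pair of distinct values from {1, …, 87}; by symmetry P[π(i) < π(i+1)] = 1/2.
By linearity: E[X] = 86 · (1/2) = (87 − 1) · (1/2) = 43 ≈ 43.000000.

E[X] = 43 = 43.000000.


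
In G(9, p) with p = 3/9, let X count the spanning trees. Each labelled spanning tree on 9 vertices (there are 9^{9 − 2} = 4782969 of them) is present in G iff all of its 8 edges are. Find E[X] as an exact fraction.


K_9 has 9^{9 − 2} = 4782969 labelled spanning trees.
For each such spanning tree H, let X_H = 1 if all 8 edges of H are present in G. Then P[X_H = 1] = p^{8} = (1/3)^{8} = 1/6561.
By linearity: E[X] = Σ_H E[X_H] = 4782969 · p^{8} = 4782969 · 1/6561 = 729.
Numerically: E[X] ≈ 729.

E[X] = 4782969 · (1/3)^{8} = 729 ≈ 729.


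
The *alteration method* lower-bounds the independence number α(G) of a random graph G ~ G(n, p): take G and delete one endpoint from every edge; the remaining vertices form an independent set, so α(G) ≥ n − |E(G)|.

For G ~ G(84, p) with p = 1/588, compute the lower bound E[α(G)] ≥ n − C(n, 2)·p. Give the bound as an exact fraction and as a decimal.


E[|E(G)|] = C(84, 2)·p = 3486 · (1/588) = 83/14.
E[α(G)] ≥ n − E[|E(G)|] = 84 − 83/14 = 1093/14.
Numerically: ≈ 78.0714.
(This is only a lower bound; the true E[α(G)] may be larger.)

E[α(G)] ≥ 1093/14 ≈ 78.0714.


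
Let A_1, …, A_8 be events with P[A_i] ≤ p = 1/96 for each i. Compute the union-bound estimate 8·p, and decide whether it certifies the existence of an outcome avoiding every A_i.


Union bound: P[∪_{i=1}^{8} A_i] ≤ Σ_i P[A_i] ≤ 8·p = 8·(1/96) = 1/12.
Numerically: 1/12 ≈ 0.0833.
Is 1/12 < 1? YES.
Since P[∪ A_i] ≤ 1/12 < 1, the complement has P[∩ A_i^c] ≥ 1 − 1/12 = 11/12 > 0, so some outcome avoids every A_i.

8·p = 1/12 ≈ 0.0833; existence CERTIFIED by the union bound.


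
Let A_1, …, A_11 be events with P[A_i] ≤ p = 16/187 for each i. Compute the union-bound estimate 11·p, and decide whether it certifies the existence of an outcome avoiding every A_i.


Union bound: P[∪_{i=1}^{11} A_i] ≤ Σ_i P[A_i] ≤ 11·p = 11·(16/187) = 16/17.
Numerically: 16/17 ≈ 0.94118.
Is 16/17 < 1? YES.
Since P[∪ A_i] ≤ 16/17 < 1, the complement has P[∩ A_i^c] ≥ 1 − 16/17 = 1/17 > 0, so some outcome avoids every A_i.

11·p = 16/17 ≈ 0.94118; existence CERTIFIED by the union bound.


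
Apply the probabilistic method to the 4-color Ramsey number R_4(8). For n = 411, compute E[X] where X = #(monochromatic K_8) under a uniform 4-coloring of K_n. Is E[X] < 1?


E[X] = C(411, 8) · 4^{1 − 28} = 18855821462126715 · 4^{−27} = 18855821462126715/18014398509481984.
As a reduced fraction: E[X] = 18855821462126715/18014398509481984 ≈ 1.0467.
Is E[X] < 1? NO.
Since E[X] ≥ 1, the first-moment bound is inconclusive at n = 411; it does NOT by itself certify R_4(8) > 411.

E[X] = 18855821462126715/18014398509481984 ≈ 1.0467; E[X] ≥ 1; first-moment method inconclusive here.


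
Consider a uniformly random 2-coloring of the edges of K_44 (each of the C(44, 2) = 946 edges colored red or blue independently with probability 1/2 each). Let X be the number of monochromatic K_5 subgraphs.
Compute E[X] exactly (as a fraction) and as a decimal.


Let X = Σ_S X_S over the C(44, 5) = 1086008 subsets S of size 5, where X_S = 1 if the K_5 on S is monochromatic.
For a fixed S, the K_5 on S has C(5, 2) = 10 edges. P[all 10 edges red] = (1/2)^10, and likewise for blue, so P[monochromatic] = 2·(1/2)^10 = 2^{1 − 10} = 1/512.
By linearity: E[X] = C(44, 5) · 2^{1 − 10} = 1086008 · 1/512 = 135751/64.
Numerically: E[X] ≈ 2121.1094.

E[X] = C(44,5)·2^(1−C(5,2)) = 135751/64 ≈ 2121.1094.


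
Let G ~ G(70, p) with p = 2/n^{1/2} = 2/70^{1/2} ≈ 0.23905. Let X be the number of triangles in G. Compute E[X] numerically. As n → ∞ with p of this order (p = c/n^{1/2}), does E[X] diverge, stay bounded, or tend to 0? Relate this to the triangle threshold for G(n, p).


Number of potential triangles: C(70, 3) = 54740.
Each occurs with probability p³ ≈ (0.23905)³ ≈ 1.3659756e-02.
By linearity: E[X] = C(70, 3)·p³ ≈ 54740 · 1.3659756e-02 ≈ 747.73502.
Since α = 1/2 < 1, p = c/n^{1/2} ≫ 1/n is above the triangle threshold p ~ 1/n. Asymptotically E[X] ~ (c³/6)·n^{3(1−α)} = (2³/6)·n^{1.5} → ∞; triangles are abundant w.h.p.

E[X] ≈ 747.73502; in regime p = Θ(1/n^{1/2}) E[X] diverges (above the triangle threshold p ~ 1/n).


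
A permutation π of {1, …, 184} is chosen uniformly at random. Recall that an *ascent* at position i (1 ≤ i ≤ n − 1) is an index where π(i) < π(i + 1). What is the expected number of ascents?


Write X = Σ X_I over i = 1, …, 183, with X_I the indicator of one ascent.
There are 183 indicators.
For each fixed i, the pair (π(i), π(i+1)) is a uniformly random ordered pair of distinct values from {1, …, 184}; by symmetry P[π(i) < π(i+1)] = 1/2.
By linearity: E[X] = 183 · (1/2) = (184 − 1) · (1/2) = 183/2 ≈ 91.500000.

E[X] = 183/2 = 91.500000.


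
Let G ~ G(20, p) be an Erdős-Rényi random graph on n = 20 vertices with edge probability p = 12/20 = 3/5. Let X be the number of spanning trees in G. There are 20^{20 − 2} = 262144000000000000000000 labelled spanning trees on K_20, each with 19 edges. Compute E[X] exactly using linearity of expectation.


K_20 has 20^{20 − 2} = 262144000000000000000000 labelled spanning trees.
For each such spanning tree H, let X_H = 1 if all 19 edges of H are present in G. Then P[X_H = 1] = p^{19} = (3/5)^{19} = 1162261467/19073486328125.
By linearity of expectation: E[X] = Σ_H E[X_H] = 262144000000000000000000 · p^{19} = 262144000000000000000000 · 1162261467/19073486328125 = 79869999842655731712/5.
Numerically: E[X] ≈ 1.5974e+19.

E[X] = 262144000000000000000000 · (3/5)^{19} = 79869999842655731712/5 ≈ 1.5974e+19.


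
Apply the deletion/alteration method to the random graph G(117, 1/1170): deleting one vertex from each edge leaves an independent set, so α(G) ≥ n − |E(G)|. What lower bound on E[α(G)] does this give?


E[|E(G)|] = C(117, 2)·p = 6786 · (1/1170) = 29/5.
E[α(G)] ≥ n − E[|E(G)|] = 117 − 29/5 = 556/5.
Numerically: ≈ 111.2000.
(This is only a lower bound; the true E[α(G)] may be larger.)

E[α(G)] ≥ 556/5 ≈ 111.2000.
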